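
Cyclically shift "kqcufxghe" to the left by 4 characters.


Input: 'kqcufxghe', shift = 4
Operation: split at index 4 and swap parts
Front part s[0:4] = 'kqcu'
Back part s[4:] = 'fxghe'
Rotated = back + front = 'fxghe' + 'kqcu'
Result: fxghekqcu


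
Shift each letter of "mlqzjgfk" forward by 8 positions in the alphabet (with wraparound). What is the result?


Input: 'mlqzjgfk', shift = 8
Operation: for each letter, (position + 8) mod 26
Mapping: 'm'(12+8=20)->'u', 'l'(11+8=19)->'t', 'q'(16+8=24)->'y', 'z'(25+8=33, 33 mod 26=7)->'h', 'j'(9+8=17)->'r', 'g'(6+8=14)->'o', 'f'(5+8=13)->'n', 'k'(10+8=18)->'s'
Result: utyhrons


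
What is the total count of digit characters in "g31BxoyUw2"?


Input string: 'g31BxoyUw2'
Operation: count digit characters (0-9)
Scan: 'g', '3'(digit), '1'(digit), 'B', 'x', 'o', 'y', 'U', 'w', '2'(digit)
Digits found: 3
Result: 3


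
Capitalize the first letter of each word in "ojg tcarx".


Input string: 'ojg tcarx'
Operation: capitalize first letter of each word
Word transformations: 'ojg'->'Ojg', 'tcarx'->'Tcarx'
Result: Ojg Tcarx


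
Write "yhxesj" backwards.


Input string: 'yhxesj'
Operation: reverse character order
Original order: 'y' -> 'h' -> 'x' -> 'e' -> 's' -> 'j'
Reversed order: 'j' -> 's' -> 'e' -> 'x' -> 'h' -> 'y'
Result: jsexhy


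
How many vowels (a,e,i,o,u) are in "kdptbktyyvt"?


Input string: 'kdptbktyyvt'
Operation: count vowels (a, e, i, o, u)
Scan: s[0]='k', s[1]='d', s[2]='p', s[3]='t', s[4]='b', s[5]='k', s[6]='t', s[7]='y', s[8]='y', s[9]='v', s[10]='t'
Vowels found: 0
Result: 0


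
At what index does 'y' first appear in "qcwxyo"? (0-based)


Input string: 'qcwxyo'
Target: 'y'
Scanning left to right: s[0]='q', s[1]='c', s[2]='w', s[3]='x', s[4]='y'
First match at index: 4


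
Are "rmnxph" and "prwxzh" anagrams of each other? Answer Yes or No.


String 1: 'rmnxph' -> sorted: 'hmnprx'
String 2: 'prwxzh' -> sorted: 'hprwxz'
Compare sorted forms: 'hmnprx' != 'hprwxz'
Anagram: No


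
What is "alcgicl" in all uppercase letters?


Input string: 'alcgicl'
Operation: convert each letter to uppercase
Mapping: 'a'->'A', 'l'->'L', 'c'->'C', 'g'->'G', 'i'->'I', 'c'->'C', 'l'->'L'
Result: ALCGICL


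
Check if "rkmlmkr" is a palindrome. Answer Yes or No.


Input string: 'rkmlmkr'
Reversed: 'rkmlmkr'
Compare pairs: s[0]='r' vs s[6]='r' (match), s[1]='k' vs s[5]='k' (match), s[2]='m' vs s[4]='m' (match)
Palindrome: Yes


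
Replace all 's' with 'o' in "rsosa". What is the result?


Input string: 'rsosa'
Operation: replace 's' with 'o'
Positions of 's': 1, 3
After replacement: roooa


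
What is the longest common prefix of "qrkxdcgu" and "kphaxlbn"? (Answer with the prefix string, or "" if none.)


String 1: 'qrkxdcgu'
String 2: 'kphaxlbn'
Compare position by position:
pos 0: 'q' vs 'k' differ -> stop
Longest common prefix: "" (length 0)


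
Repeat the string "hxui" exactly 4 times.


Input string: 'hxui'
Operation: repeat 4 times
Concatenation: 'hxui' + 'hxui' + 'hxui' + 'hxui'
Result: hxuihxuihxuihxui


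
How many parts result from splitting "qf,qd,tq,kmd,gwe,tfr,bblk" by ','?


Input string: 'qf,qd,tq,kmd,gwe,tfr,bblk'
Delimiter: ','
Split result: 'qf', 'qd', 'tq', 'kmd', 'gwe', 'tfr', 'bblk'
Number of parts: 7


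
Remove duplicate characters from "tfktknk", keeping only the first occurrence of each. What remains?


Input: 'tfktknk'
Operation: keep first occurrence of each character
Scan: s[0]='t' new -> keep; s[1]='f' new -> keep; s[2]='k' new -> keep; s[3]='t' seen -> skip; s[4]='k' seen -> skip; s[5]='n' new -> keep; s[6]='k' seen -> skip
Result: tfkn


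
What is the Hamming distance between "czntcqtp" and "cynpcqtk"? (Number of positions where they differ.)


String 1: 'czntcqtp'
String 2: 'cynpcqtk'
Compare each position: pos 0: 'c'=='c', pos 1: 'z'!='y', pos 2: 'n'=='n', pos 3: 't'!='p', pos 4: 'c'=='c', pos 5: 'q'=='q', pos 6: 't'=='t', pos 7: 'p'!='k'
Differing positions: 3
Hamming distance: 3


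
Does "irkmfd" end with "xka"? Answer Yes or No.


Input string: 'irkmfd'
Suffix to check: 'xka'
Last 3 characters of input: 'mfd'
Match: False
Result: No


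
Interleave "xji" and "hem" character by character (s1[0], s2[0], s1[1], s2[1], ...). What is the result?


String 1: 'xji'
String 2: 'hem'
Operation: alternate characters
Pairs: 'x'+'h', 'j'+'e', 'i'+'m'
Result: xhjeim


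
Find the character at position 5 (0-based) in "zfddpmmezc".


Input string: 'zfddpmmezc'
Operation: get character at index 5
Index mapping: s[0]='z', s[1]='f', s[2]='d', s[3]='d', s[4]='p', s[5]='m'
Result: 'm'


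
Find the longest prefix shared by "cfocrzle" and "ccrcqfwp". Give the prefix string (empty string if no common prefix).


String 1: 'cfocrzle'
String 2: 'ccrcqfwp'
Compare position by position:
pos 0: 'c' vs 'c' match
pos 1: 'f' vs 'c' differ -> stop
Longest common prefix: "c" (length 1)


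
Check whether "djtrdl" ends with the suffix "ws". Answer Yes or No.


Input string: 'djtrdl'
Suffix to check: 'ws'
Last 2 characters of input: 'dl'
Match: False
Result: No


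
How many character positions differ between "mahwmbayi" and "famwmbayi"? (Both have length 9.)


String 1: 'mahwmbayi'
String 2: 'famwmbayi'
Compare each position: pos 0: 'm'!='f', pos 1: 'a'=='a', pos 2: 'h'!='m', pos 3: 'w'=='w', pos 4: 'm'=='m', pos 5: 'b'=='b', pos 6: 'a'=='a', pos 7: 'y'=='y', pos 8: 'i'=='i'
Differing positions: 2
Hamming distance: 2


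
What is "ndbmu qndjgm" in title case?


Input string: 'ndbmu qndjgm'
Operation: capitalize first letter of each word
Word transformations: 'ndbmu'->'Ndbmu', 'qndjgm'->'Qndjgm'
Result: Ndbmu Qndjgm


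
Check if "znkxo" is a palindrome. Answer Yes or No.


Input string: 'znkxo'
Reversed: 'oxknz'
Compare pairs: s[0]='z' vs s[4]='o' (mismatch), s[1]='n' vs s[3]='x' (mismatch)
Palindrome: No


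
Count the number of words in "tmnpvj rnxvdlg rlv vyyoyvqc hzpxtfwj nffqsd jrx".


Input string: 'tmnpvj rnxvdlg rlv vyyoyvqc hzpxtfwj nffqsd jrx'
Operation: split by spaces
Words found: 'tmnpvj', 'rnxvdlg', 'rlv', 'vyyoyvqc', 'hzpxtfwj', 'nffqsd', 'jrx'
Word count: 7


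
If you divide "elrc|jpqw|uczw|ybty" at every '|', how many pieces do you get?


Input string: 'elrc|jpqw|uczw|ybty'
Delimiter: '|'
Split result: 'elrc', 'jpqw', 'uczw', 'ybty'
Number of parts: 4


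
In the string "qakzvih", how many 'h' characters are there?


Input string: 'qakzvih'
Target character: 'h'
Scan each position: s[6]='h'
Matches found at indices: 6
Total: 1


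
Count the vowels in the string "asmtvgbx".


Input string: 'asmtvgbx'
Operation: count vowels (a, e, i, o, u)
Scan: s[0]='a' (vowel), s[1]='s', s[2]='m', s[3]='t', s[4]='v', s[5]='g', s[6]='b', s[7]='x'
Vowels found: 1
Result: 1


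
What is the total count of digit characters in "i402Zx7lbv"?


Input string: 'i402Zx7lbv'
Operation: count digit characters (0-9)
Scan: 'i', '4'(digit), '0'(digit), '2'(digit), 'Z', 'x', '7'(digit), 'l', 'b', 'v'
Digits found: 4
Result: 4


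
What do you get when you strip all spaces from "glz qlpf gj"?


Input string: 'glz qlpf gj'
Operation: remove all spaces
Words: 'glz', 'qlpf', 'gj'
Join without spaces: glzqlpfgj


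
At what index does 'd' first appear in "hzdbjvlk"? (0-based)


Input string: 'hzdbjvlk'
Target: 'd'
Scanning left to right: s[0]='h', s[1]='z', s[2]='d'
First match at index: 2


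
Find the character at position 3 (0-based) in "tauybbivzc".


Input string: 'tauybbivzc'
Operation: get character at index 3
Index mapping: s[0]='t', s[1]='a', s[2]='u', s[3]='y'
Result: 'y'


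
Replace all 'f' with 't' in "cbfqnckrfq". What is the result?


Input string: 'cbfqnckrfq'
Operation: replace 'f' with 't'
Positions of 'f': 2, 8
After replacement: cbtqnckrtq


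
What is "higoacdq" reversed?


Input string: 'higoacdq'
Operation: reverse character order
Original order: 'h' -> 'i' -> 'g' -> 'o' -> 'a' -> 'c' -> 'd' -> 'q'
Reversed order: 'q' -> 'd' -> 'c' -> 'a' -> 'o' -> 'g' -> 'i' -> 'h'
Result: qdcaogih


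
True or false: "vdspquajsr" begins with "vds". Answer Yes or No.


Input string: 'vdspquajsr'
Prefix to check: 'vds'
First 3 characters of input: 'vds'
Match: True
Result: Yes


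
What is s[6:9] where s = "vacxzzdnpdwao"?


Input string: 'vacxzzdnpdwao'
Operation: slice [6:9]
Extract characters: s[6]='d', s[7]='n', s[8]='p'
Result: dnp


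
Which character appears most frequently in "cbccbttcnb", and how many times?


Input: 'cbccbttcnb'
Operation: tally each character
Counts: 'b':3, 'c':4, 'n':1, 't':2
Maximum: 'c' appears 4 times


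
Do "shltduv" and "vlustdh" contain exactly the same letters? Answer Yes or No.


String 1: 'shltduv' -> sorted: 'dhlstuv'
String 2: 'vlustdh' -> sorted: 'dhlstuv'
Compare sorted forms: 'dhlstuv' == 'dhlstuv'
Anagram: Yes


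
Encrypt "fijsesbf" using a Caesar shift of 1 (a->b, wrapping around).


Input: 'fijsesbf', shift = 1
Operation: for each letter, (position + 1) mod 26
Mapping: 'f'(5+1=6)->'g', 'i'(8+1=9)->'j', 'j'(9+1=10)->'k', 's'(18+1=19)->'t', 'e'(4+1=5)->'f', 's'(18+1=19)->'t', 'b'(1+1=2)->'c', 'f'(5+1=6)->'g'
Result: gjktftcg


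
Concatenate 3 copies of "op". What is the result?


Input string: 'op'
Operation: repeat 3 times
Concatenation: 'op' + 'op' + 'op'
Result: opopop


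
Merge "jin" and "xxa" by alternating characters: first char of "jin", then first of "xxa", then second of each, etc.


String 1: 'jin'
String 2: 'xxa'
Operation: alternate characters
Pairs: 'j'+'x', 'i'+'x', 'n'+'a'
Result: jxixna


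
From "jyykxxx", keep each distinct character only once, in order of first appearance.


Input: 'jyykxxx'
Operation: keep first occurrence of each character
Scan: s[0]='j' new -> keep; s[1]='y' new -> keep; s[2]='y' seen -> skip; s[3]='k' new -> keep; s[4]='x' new -> keep; s[5]='x' seen -> skip; s[6]='x' seen -> skip
Result: jykx


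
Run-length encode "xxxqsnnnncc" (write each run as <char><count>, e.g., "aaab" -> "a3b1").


Input: 'xxxqsnnnncc'
Operation: identify consecutive runs
Runs: 'xxx' -> x3, 'q' -> q1, 's' -> s1, 'nnnn' -> n4, 'cc' -> c2
Encoded: x3q1s1n4c2


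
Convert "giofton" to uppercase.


Input string: 'giofton'
Operation: convert each letter to uppercase
Mapping: 'g'->'G', 'i'->'I', 'o'->'O', 'f'->'F', 't'->'T', 'o'->'O', 'n'->'N'
Result: GIOFTON


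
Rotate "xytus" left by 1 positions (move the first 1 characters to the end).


Input: 'xytus', shift = 1
Operation: split at index 1 and swap parts
Front part s[0:1] = 'x'
Back part s[1:] = 'ytus'
Rotated = back + front = 'ytus' + 'x'
Result: ytusx


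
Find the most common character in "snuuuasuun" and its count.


Input: 'snuuuasuun'
Operation: tally each character
Counts: 'a':1, 'n':2, 's':2, 'u':5
Maximum: 'u' appears 5 times


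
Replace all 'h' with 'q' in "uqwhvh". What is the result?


Input string: 'uqwhvh'
Operation: replace 'h' with 'q'
Positions of 'h': 3, 5
After replacement: uqwqvq


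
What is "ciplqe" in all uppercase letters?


Input string: 'ciplqe'
Operation: convert each letter to uppercase
Mapping: 'c'->'C', 'i'->'I', 'p'->'P', 'l'->'L', 'q'->'Q', 'e'->'E'
Result: CIPLQE


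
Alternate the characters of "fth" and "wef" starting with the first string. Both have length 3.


String 1: 'fth'
String 2: 'wef'
Operation: alternate characters
Pairs: 'f'+'w', 't'+'e', 'h'+'f'
Result: fwtehf


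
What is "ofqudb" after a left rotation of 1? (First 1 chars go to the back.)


Input: 'ofqudb', shift = 1
Operation: split at index 1 and swap parts
Front part s[0:1] = 'o'
Back part s[1:] = 'fqudb'
Rotated = back + front = 'fqudb' + 'o'
Result: fqudbo


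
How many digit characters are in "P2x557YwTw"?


Input string: 'P2x557YwTw'
Operation: count digit characters (0-9)
Scan: 'P', '2'(digit), 'x', '5'(digit), '5'(digit), '7'(digit), 'Y', 'w', 'T', 'w'
Digits found: 4
Result: 4


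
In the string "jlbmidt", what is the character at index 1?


Input string: 'jlbmidt'
Operation: get character at index 1
Index mapping: s[0]='j', s[1]='l'
Result: 'l'


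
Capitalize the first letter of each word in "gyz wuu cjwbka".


Input string: 'gyz wuu cjwbka'
Operation: capitalize first letter of each word
Word transformations: 'gyz'->'Gyz', 'wuu'->'Wuu', 'cjwbka'->'Cjwbka'
Result: Gyz Wuu Cjwbka


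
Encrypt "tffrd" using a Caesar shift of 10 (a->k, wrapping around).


Input: 'tffrd', shift = 10
Operation: for each letter, (position + 10) mod 26
Mapping: 't'(19+10=29, 29 mod 26=3)->'d', 'f'(5+10=15)->'p', 'f'(5+10=15)->'p', 'r'(17+10=27, 27 mod 26=1)->'b', 'd'(3+10=13)->'n'
Result: dppbn


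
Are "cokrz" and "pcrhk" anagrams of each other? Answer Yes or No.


String 1: 'cokrz' -> sorted: 'ckorz'
String 2: 'pcrhk' -> sorted: 'chkpr'
Compare sorted forms: 'ckorz' != 'chkpr'
Anagram: No


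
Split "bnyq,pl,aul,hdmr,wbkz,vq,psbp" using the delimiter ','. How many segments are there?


Input string: 'bnyq,pl,aul,hdmr,wbkz,vq,psbp'
Delimiter: ','
Split result: 'bnyq', 'pl', 'aul', 'hdmr', 'wbkz', 'vq', 'psbp'
Number of parts: 7


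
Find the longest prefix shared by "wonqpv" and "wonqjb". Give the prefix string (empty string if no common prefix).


String 1: 'wonqpv'
String 2: 'wonqjb'
Compare position by position:
pos 0: 'w' vs 'w' match
pos 1: 'o' vs 'o' match
pos 2: 'n' vs 'n' match
pos 3: 'q' vs 'q' match
pos 4: 'p' vs 'j' differ -> stop
Longest common prefix: "wonq" (length 4)


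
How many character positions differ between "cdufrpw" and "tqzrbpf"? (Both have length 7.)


String 1: 'cdufrpw'
String 2: 'tqzrbpf'
Compare each position: pos 0: 'c'!='t', pos 1: 'd'!='q', pos 2: 'u'!='z', pos 3: 'f'!='r', pos 4: 'r'!='b', pos 5: 'p'=='p', pos 6: 'w'!='f'
Differing positions: 6
Hamming distance: 6


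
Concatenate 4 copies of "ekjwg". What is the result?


Input string: 'ekjwg'
Operation: repeat 4 times
Concatenation: 'ekjwg' + 'ekjwg' + 'ekjwg' + 'ekjwg'
Result: ekjwgekjwgekjwgekjwg


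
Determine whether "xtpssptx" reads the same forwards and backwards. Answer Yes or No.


Input string: 'xtpssptx'
Reversed: 'xtpssptx'
Compare pairs: s[0]='x' vs s[7]='x' (match), s[1]='t' vs s[6]='t' (match), s[2]='p' vs s[5]='p' (match), s[3]='s' vs s[4]='s' (match)
Palindrome: Yes


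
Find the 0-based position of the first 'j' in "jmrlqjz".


Input string: 'jmrlqjz'
Target: 'j'
Scanning left to right: s[0]='j'
First match at index: 0


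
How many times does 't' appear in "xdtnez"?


Input string: 'xdtnez'
Target character: 't'
Scan each position: s[2]='t'
Matches found at indices: 2
Total: 1


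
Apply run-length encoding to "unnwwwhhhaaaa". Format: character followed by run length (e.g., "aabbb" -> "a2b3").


Input: 'unnwwwhhhaaaa'
Operation: identify consecutive runs
Runs: 'u' -> u1, 'nn' -> n2, 'www' -> w3, 'hhh' -> h3, 'aaaa' -> a4
Encoded: u1n2w3h3a4


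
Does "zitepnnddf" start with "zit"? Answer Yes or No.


Input string: 'zitepnnddf'
Prefix to check: 'zit'
First 3 characters of input: 'zit'
Match: True
Result: Yes


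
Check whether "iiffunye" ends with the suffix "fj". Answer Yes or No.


Input string: 'iiffunye'
Suffix to check: 'fj'
Last 2 characters of input: 'ye'
Match: False
Result: No


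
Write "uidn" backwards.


Input string: 'uidn'
Operation: reverse character order
Original order: 'u' -> 'i' -> 'd' -> 'n'
Reversed order: 'n' -> 'd' -> 'i' -> 'u'
Result: ndiu


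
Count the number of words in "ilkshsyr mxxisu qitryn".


Input string: 'ilkshsyr mxxisu qitryn'
Operation: split by spaces
Words found: 'ilkshsyr', 'mxxisu', 'qitryn'
Word count: 3


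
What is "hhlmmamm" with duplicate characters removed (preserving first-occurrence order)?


Input: 'hhlmmamm'
Operation: keep first occurrence of each character
Scan: s[0]='h' new -> keep; s[1]='h' seen -> skip; s[2]='l' new -> keep; s[3]='m' new -> keep; s[4]='m' seen -> skip; s[5]='a' new -> keep; s[6]='m' seen -> skip; s[7]='m' seen -> skip
Result: hlma


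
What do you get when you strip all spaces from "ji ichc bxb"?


Input string: 'ji ichc bxb'
Operation: remove all spaces
Words: 'ji', 'ichc', 'bxb'
Join without spaces: jiichcbxb


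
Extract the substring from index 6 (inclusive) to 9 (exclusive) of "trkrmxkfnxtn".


Input string: 'trkrmxkfnxtn'
Operation: slice [6:9]
Extract characters: s[6]='k', s[7]='f', s[8]='n'
Result: kfn


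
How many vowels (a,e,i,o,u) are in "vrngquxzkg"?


Input string: 'vrngquxzkg'
Operation: count vowels (a, e, i, o, u)
Scan: s[0]='v', s[1]='r', s[2]='n', s[3]='g', s[4]='q', s[5]='u' (vowel), s[6]='x', s[7]='z', s[8]='k', s[9]='g'
Vowels found: 1
Result: 1


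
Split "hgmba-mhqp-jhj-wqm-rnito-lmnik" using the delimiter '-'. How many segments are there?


Input string: 'hgmba-mhqp-jhj-wqm-rnito-lmnik'
Delimiter: '-'
Split result: 'hgmba', 'mhqp', 'jhj', 'wqm', 'rnito', 'lmnik'
Number of parts: 6


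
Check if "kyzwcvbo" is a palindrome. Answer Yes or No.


Input string: 'kyzwcvbo'
Reversed: 'obvcwzyk'
Compare pairs: s[0]='k' vs s[7]='o' (mismatch), s[1]='y' vs s[6]='b' (mismatch), s[2]='z' vs s[5]='v' (mismatch), s[3]='w' vs s[4]='c' (mismatch)
Palindrome: No


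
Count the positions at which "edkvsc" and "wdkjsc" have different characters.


String 1: 'edkvsc'
String 2: 'wdkjsc'
Compare each position: pos 0: 'e'!='w', pos 1: 'd'=='d', pos 2: 'k'=='k', pos 3: 'v'!='j', pos 4: 's'=='s', pos 5: 'c'=='c'
Differing positions: 2
Hamming distance: 2


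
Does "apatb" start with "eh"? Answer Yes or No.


Input string: 'apatb'
Prefix to check: 'eh'
First 2 characters of input: 'ap'
Match: False
Result: No


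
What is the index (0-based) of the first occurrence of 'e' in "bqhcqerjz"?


Input string: 'bqhcqerjz'
Target: 'e'
Scanning left to right: s[0]='b', s[1]='q', s[2]='h', s[3]='c', s[4]='q', s[5]='e'
First match at index: 5


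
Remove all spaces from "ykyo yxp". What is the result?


Input string: 'ykyo yxp'
Operation: remove all spaces
Words: 'ykyo', 'yxp'
Join without spaces: ykyoyxp


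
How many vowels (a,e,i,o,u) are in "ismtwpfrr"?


Input string: 'ismtwpfrr'
Operation: count vowels (a, e, i, o, u)
Scan: s[0]='i' (vowel), s[1]='s', s[2]='m', s[3]='t', s[4]='w', s[5]='p', s[6]='f', s[7]='r', s[8]='r'
Vowels found: 1
Result: 1


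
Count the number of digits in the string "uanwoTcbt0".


Input string: 'uanwoTcbt0'
Operation: count digit characters (0-9)
Scan: 'u', 'a', 'n', 'w', 'o', 'T', 'c', 'b', 't', '0'(digit)
Digits found: 1
Result: 1


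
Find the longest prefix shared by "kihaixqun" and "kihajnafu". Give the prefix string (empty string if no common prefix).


String 1: 'kihaixqun'
String 2: 'kihajnafu'
Compare position by position:
pos 0: 'k' vs 'k' match
pos 1: 'i' vs 'i' match
pos 2: 'h' vs 'h' match
pos 3: 'a' vs 'a' match
pos 4: 'i' vs 'j' differ -> stop
Longest common prefix: "kiha" (length 4)


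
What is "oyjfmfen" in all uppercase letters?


Input string: 'oyjfmfen'
Operation: convert each letter to uppercase
Mapping: 'o'->'O', 'y'->'Y', 'j'->'J', 'f'->'F', 'm'->'M', 'f'->'F', 'e'->'E', 'n'->'N'
Result: OYJFMFEN


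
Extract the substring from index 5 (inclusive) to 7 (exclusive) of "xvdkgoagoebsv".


Input string: 'xvdkgoagoebsv'
Operation: slice [5:7]
Extract characters: s[5]='o', s[6]='a'
Result: oa


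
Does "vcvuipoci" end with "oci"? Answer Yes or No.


Input string: 'vcvuipoci'
Suffix to check: 'oci'
Last 3 characters of input: 'oci'
Match: True
Result: Yes


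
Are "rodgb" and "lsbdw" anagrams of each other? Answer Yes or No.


String 1: 'rodgb' -> sorted: 'bdgor'
String 2: 'lsbdw' -> sorted: 'bdlsw'
Compare sorted forms: 'bdgor' != 'bdlsw'
Anagram: No


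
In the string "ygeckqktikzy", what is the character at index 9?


Input string: 'ygeckqktikzy'
Operation: get character at index 9
Index mapping: s[0]='y', s[1]='g', s[2]='e', s[3]='c', s[4]='k', s[5]='q', s[6]='k', s[7]='t', s[8]='i', s[9]='k'
Result: 'k'


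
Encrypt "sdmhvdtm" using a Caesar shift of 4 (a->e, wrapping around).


Input: 'sdmhvdtm', shift = 4
Operation: for each letter, (position + 4) mod 26
Mapping: 's'(18+4=22)->'w', 'd'(3+4=7)->'h', 'm'(12+4=16)->'q', 'h'(7+4=11)->'l', 'v'(21+4=25)->'z', 'd'(3+4=7)->'h', 't'(19+4=23)->'x', 'm'(12+4=16)->'q'
Result: whqlzhxq


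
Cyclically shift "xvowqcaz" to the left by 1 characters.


Input: 'xvowqcaz', shift = 1
Operation: split at index 1 and swap parts
Front part s[0:1] = 'x'
Back part s[1:] = 'vowqcaz'
Rotated = back + front = 'vowqcaz' + 'x'
Result: vowqcazx


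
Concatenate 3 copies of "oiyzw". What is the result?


Input string: 'oiyzw'
Operation: repeat 3 times
Concatenation: 'oiyzw' + 'oiyzw' + 'oiyzw'
Result: oiyzwoiyzwoiyzw


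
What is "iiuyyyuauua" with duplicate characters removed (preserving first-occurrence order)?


Input: 'iiuyyyuauua'
Operation: keep first occurrence of each character
Scan: s[0]='i' new -> keep; s[1]='i' seen -> skip; s[2]='u' new -> keep; s[3]='y' new -> keep; s[4]='y' seen -> skip; s[5]='y' seen -> skip; s[6]='u' seen -> skip; s[7]='a' new -> keep; s[8]='u' seen -> skip; s[9]='u' seen -> skip; s[10]='a' seen -> skip
Result: iuya


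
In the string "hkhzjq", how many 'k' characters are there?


Input string: 'hkhzjq'
Target character: 'k'
Scan each position: s[1]='k'
Matches found at indices: 1
Total: 1


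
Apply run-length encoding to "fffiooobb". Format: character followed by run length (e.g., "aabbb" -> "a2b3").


Input: 'fffiooobb'
Operation: identify consecutive runs
Runs: 'fff' -> f3, 'i' -> i1, 'ooo' -> o3, 'bb' -> b2
Encoded: f3i1o3b2


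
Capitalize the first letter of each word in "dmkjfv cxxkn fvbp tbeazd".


Input string: 'dmkjfv cxxkn fvbp tbeazd'
Operation: capitalize first letter of each word
Word transformations: 'dmkjfv'->'Dmkjfv', 'cxxkn'->'Cxxkn', 'fvbp'->'Fvbp', 'tbeazd'->'Tbeazd'
Result: Dmkjfv Cxxkn Fvbp Tbeazd


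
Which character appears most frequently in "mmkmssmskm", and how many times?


Input: 'mmkmssmskm'
Operation: tally each character
Counts: 'k':2, 'm':5, 's':3
Maximum: 'm' appears 5 times


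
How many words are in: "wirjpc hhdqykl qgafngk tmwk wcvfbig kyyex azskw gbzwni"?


Input string: 'wirjpc hhdqykl qgafngk tmwk wcvfbig kyyex azskw gbzwni'
Operation: split by spaces
Words found: 'wirjpc', 'hhdqykl', 'qgafngk', 'tmwk', 'wcvfbig', 'kyyex', 'azskw', 'gbzwni'
Word count: 8


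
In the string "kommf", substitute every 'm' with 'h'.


Input string: 'kommf'
Operation: replace 'm' with 'h'
Positions of 'm': 2, 3
After replacement: kohhf


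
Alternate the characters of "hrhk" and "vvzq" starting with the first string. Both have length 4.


String 1: 'hrhk'
String 2: 'vvzq'
Operation: alternate characters
Pairs: 'h'+'v', 'r'+'v', 'h'+'z', 'k'+'q'
Result: hvrvhzkq


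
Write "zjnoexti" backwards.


Input string: 'zjnoexti'
Operation: reverse character order
Original order: 'z' -> 'j' -> 'n' -> 'o' -> 'e' -> 'x' -> 't' -> 'i'
Reversed order: 'i' -> 't' -> 'x' -> 'e' -> 'o' -> 'n' -> 'j' -> 'z'
Result: itxeonjz


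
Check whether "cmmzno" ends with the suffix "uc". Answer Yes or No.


Input string: 'cmmzno'
Suffix to check: 'uc'
Last 2 characters of input: 'no'
Match: False
Result: No


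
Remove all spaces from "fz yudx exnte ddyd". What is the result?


Input string: 'fz yudx exnte ddyd'
Operation: remove all spaces
Words: 'fz', 'yudx', 'exnte', 'ddyd'
Join without spaces: fzyudxexnteddyd


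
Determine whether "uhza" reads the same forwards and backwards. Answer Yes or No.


Input string: 'uhza'
Reversed: 'azhu'
Compare pairs: s[0]='u' vs s[3]='a' (mismatch), s[1]='h' vs s[2]='z' (mismatch)
Palindrome: No


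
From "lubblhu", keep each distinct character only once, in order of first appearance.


Input: 'lubblhu'
Operation: keep first occurrence of each character
Scan: s[0]='l' new -> keep; s[1]='u' new -> keep; s[2]='b' new -> keep; s[3]='b' seen -> skip; s[4]='l' seen -> skip; s[5]='h' new -> keep; s[6]='u' seen -> skip
Result: lubh


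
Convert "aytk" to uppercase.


Input string: 'aytk'
Operation: convert each letter to uppercase
Mapping: 'a'->'A', 'y'->'Y', 't'->'T', 'k'->'K'
Result: AYTK


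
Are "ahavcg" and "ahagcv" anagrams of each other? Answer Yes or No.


String 1: 'ahavcg' -> sorted: 'aacghv'
String 2: 'ahagcv' -> sorted: 'aacghv'
Compare sorted forms: 'aacghv' == 'aacghv'
Anagram: Yes


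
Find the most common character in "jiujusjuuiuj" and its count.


Input: 'jiujusjuuiuj'
Operation: tally each character
Counts: 'i':2, 'j':4, 's':1, 'u':5
Maximum: 'u' appears 5 times


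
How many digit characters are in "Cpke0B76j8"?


Input string: 'Cpke0B76j8'
Operation: count digit characters (0-9)
Scan: 'C', 'p', 'k', 'e', '0'(digit), 'B', '7'(digit), '6'(digit), 'j', '8'(digit)
Digits found: 4
Result: 4


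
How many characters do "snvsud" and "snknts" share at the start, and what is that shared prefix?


String 1: 'snvsud'
String 2: 'snknts'
Compare position by position:
pos 0: 's' vs 's' match
pos 1: 'n' vs 'n' match
pos 2: 'v' vs 'k' differ -> stop
Longest common prefix: "sn" (length 2)


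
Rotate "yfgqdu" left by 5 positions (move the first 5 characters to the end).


Input: 'yfgqdu', shift = 5
Operation: split at index 5 and swap parts
Front part s[0:5] = 'yfgqd'
Back part s[5:] = 'u'
Rotated = back + front = 'u' + 'yfgqd'
Result: uyfgqd


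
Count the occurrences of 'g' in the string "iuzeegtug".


Input string: 'iuzeegtug'
Target character: 'g'
Scan each position: s[5]='g', s[8]='g'
Matches found at indices: 5, 8
Total: 2


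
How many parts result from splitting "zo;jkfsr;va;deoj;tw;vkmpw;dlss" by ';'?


Input string: 'zo;jkfsr;va;deoj;tw;vkmpw;dlss'
Delimiter: ';'
Split result: 'zo', 'jkfsr', 'va', 'deoj', 'tw', 'vkmpw', 'dlss'
Number of parts: 7


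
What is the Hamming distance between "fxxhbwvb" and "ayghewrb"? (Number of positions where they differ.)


String 1: 'fxxhbwvb'
String 2: 'ayghewrb'
Compare each position: pos 0: 'f'!='a', pos 1: 'x'!='y', pos 2: 'x'!='g', pos 3: 'h'=='h', pos 4: 'b'!='e', pos 5: 'w'=='w', pos 6: 'v'!='r', pos 7: 'b'=='b'
Differing positions: 5
Hamming distance: 5


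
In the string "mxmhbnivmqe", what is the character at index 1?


Input string: 'mxmhbnivmqe'
Operation: get character at index 1
Index mapping: s[0]='m', s[1]='x'
Result: 'x'


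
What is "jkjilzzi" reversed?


Input string: 'jkjilzzi'
Operation: reverse character order
Original order: 'j' -> 'k' -> 'j' -> 'i' -> 'l' -> 'z' -> 'z' -> 'i'
Reversed order: 'i' -> 'z' -> 'z' -> 'l' -> 'i' -> 'j' -> 'k' -> 'j'
Result: izzlijkj


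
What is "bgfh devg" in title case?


Input string: 'bgfh devg'
Operation: capitalize first letter of each word
Word transformations: 'bgfh'->'Bgfh', 'devg'->'Devg'
Result: Bgfh Devg


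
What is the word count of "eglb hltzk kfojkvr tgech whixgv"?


Input string: 'eglb hltzk kfojkvr tgech whixgv'
Operation: split by spaces
Words found: 'eglb', 'hltzk', 'kfojkvr', 'tgech', 'whixgv'
Word count: 5


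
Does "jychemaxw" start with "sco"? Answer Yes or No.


Input string: 'jychemaxw'
Prefix to check: 'sco'
First 3 characters of input: 'jyc'
Match: False
Result: No


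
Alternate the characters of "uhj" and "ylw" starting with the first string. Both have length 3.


String 1: 'uhj'
String 2: 'ylw'
Operation: alternate characters
Pairs: 'u'+'y', 'h'+'l', 'j'+'w'
Result: uyhljw


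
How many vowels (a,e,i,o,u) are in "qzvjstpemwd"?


Input string: 'qzvjstpemwd'
Operation: count vowels (a, e, i, o, u)
Scan: s[0]='q', s[1]='z', s[2]='v', s[3]='j', s[4]='s', s[5]='t', s[6]='p', s[7]='e' (vowel), s[8]='m', s[9]='w', s[10]='d'
Vowels found: 1
Result: 1


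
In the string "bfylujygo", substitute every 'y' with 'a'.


Input string: 'bfylujygo'
Operation: replace 'y' with 'a'
Positions of 'y': 2, 6
After replacement: bfalujago


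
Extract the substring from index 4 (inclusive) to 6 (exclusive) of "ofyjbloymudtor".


Input string: 'ofyjbloymudtor'
Operation: slice [4:6]
Extract characters: s[4]='b', s[5]='l'
Result: bl


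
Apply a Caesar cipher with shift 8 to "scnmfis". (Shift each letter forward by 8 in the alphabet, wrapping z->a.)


Input: 'scnmfis', shift = 8
Operation: for each letter, (position + 8) mod 26
Mapping: 's'(18+8=26, 26 mod 26=0)->'a', 'c'(2+8=10)->'k', 'n'(13+8=21)->'v', 'm'(12+8=20)->'u', 'f'(5+8=13)->'n', 'i'(8+8=16)->'q', 's'(18+8=26, 26 mod 26=0)->'a'
Result: akvunqa


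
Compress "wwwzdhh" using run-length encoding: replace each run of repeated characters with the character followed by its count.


Input: 'wwwzdhh'
Operation: identify consecutive runs
Runs: 'www' -> w3, 'z' -> z1, 'd' -> d1, 'hh' -> h2
Encoded: w3z1d1h2


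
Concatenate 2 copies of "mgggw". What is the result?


Input string: 'mgggw'
Operation: repeat 2 times
Concatenation: 'mgggw' + 'mgggw'
Result: mgggwmgggw


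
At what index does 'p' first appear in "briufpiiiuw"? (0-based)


Input string: 'briufpiiiuw'
Target: 'p'
Scanning left to right: s[0]='b', s[1]='r', s[2]='i', s[3]='u', s[4]='f', s[5]='p'
First match at index: 5


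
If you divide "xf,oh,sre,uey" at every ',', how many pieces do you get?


Input string: 'xf,oh,sre,uey'
Delimiter: ','
Split result: 'xf', 'oh', 'sre', 'uey'
Number of parts: 4


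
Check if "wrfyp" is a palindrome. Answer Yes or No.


Input string: 'wrfyp'
Reversed: 'pyfrw'
Compare pairs: s[0]='w' vs s[4]='p' (mismatch), s[1]='r' vs s[3]='y' (mismatch)
Palindrome: No


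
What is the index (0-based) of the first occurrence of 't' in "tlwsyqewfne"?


Input string: 'tlwsyqewfne'
Target: 't'
Scanning left to right: s[0]='t'
First match at index: 0


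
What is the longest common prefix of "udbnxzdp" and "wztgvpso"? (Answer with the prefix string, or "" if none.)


String 1: 'udbnxzdp'
String 2: 'wztgvpso'
Compare position by position:
pos 0: 'u' vs 'w' differ -> stop
Longest common prefix: "" (length 0)


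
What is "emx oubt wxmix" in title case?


Input string: 'emx oubt wxmix'
Operation: capitalize first letter of each word
Word transformations: 'emx'->'Emx', 'oubt'->'Oubt', 'wxmix'->'Wxmix'
Result: Emx Oubt Wxmix


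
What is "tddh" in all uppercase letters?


Input string: 'tddh'
Operation: convert each letter to uppercase
Mapping: 't'->'T', 'd'->'D', 'd'->'D', 'h'->'H'
Result: TDDH


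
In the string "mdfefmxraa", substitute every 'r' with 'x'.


Input string: 'mdfefmxraa'
Operation: replace 'r' with 'x'
Positions of 'r': 7
After replacement: mdfefmxxaa


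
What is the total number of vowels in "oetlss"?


Input string: 'oetlss'
Operation: count vowels (a, e, i, o, u)
Scan: s[0]='o' (vowel), s[1]='e' (vowel), s[2]='t', s[3]='l', s[4]='s', s[5]='s'
Vowels found: 2
Result: 2


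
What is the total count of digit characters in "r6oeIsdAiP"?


Input string: 'r6oeIsdAiP'
Operation: count digit characters (0-9)
Scan: 'r', '6'(digit), 'o', 'e', 'I', 's', 'd', 'A', 'i', 'P'
Digits found: 1
Result: 1


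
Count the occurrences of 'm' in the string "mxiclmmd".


Input string: 'mxiclmmd'
Target character: 'm'
Scan each position: s[0]='m', s[5]='m', s[6]='m'
Matches found at indices: 0, 5, 6
Total: 3


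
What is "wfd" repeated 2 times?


Input string: 'wfd'
Operation: repeat 2 times
Concatenation: 'wfd' + 'wfd'
Result: wfdwfd


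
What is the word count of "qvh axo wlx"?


Input string: 'qvh axo wlx'
Operation: split by spaces
Words found: 'qvh', 'axo', 'wlx'
Word count: 3


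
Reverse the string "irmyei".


Input string: 'irmyei'
Operation: reverse character order
Original order: 'i' -> 'r' -> 'm' -> 'y' -> 'e' -> 'i'
Reversed order: 'i' -> 'e' -> 'y' -> 'm' -> 'r' -> 'i'
Result: ieymri


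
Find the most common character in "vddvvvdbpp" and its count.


Input: 'vddvvvdbpp'
Operation: tally each character
Counts: 'b':1, 'd':3, 'p':2, 'v':4
Maximum: 'v' appears 4 times


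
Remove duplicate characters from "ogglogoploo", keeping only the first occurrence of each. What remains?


Input: 'ogglogoploo'
Operation: keep first occurrence of each character
Scan: s[0]='o' new -> keep; s[1]='g' new -> keep; s[2]='g' seen -> skip; s[3]='l' new -> keep; s[4]='o' seen -> skip; s[5]='g' seen -> skip; s[6]='o' seen -> skip; s[7]='p' new -> keep; s[8]='l' seen -> skip; s[9]='o' seen -> skip; s[10]='o' seen -> skip
Result: oglp


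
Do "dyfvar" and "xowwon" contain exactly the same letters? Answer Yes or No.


String 1: 'dyfvar' -> sorted: 'adfrvy'
String 2: 'xowwon' -> sorted: 'noowwx'
Compare sorted forms: 'adfrvy' != 'noowwx'
Anagram: No


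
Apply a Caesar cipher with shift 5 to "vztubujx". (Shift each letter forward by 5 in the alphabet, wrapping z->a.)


Input: 'vztubujx', shift = 5
Operation: for each letter, (position + 5) mod 26
Mapping: 'v'(21+5=26, 26 mod 26=0)->'a', 'z'(25+5=30, 30 mod 26=4)->'e', 't'(19+5=24)->'y', 'u'(20+5=25)->'z', 'b'(1+5=6)->'g', 'u'(20+5=25)->'z', 'j'(9+5=14)->'o', 'x'(23+5=28, 28 mod 26=2)->'c'
Result: aeyzgzoc


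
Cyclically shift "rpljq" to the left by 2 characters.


Input: 'rpljq', shift = 2
Operation: split at index 2 and swap parts
Front part s[0:2] = 'rp'
Back part s[2:] = 'ljq'
Rotated = back + front = 'ljq' + 'rp'
Result: ljqrp


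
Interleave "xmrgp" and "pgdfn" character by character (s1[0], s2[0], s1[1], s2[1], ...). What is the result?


String 1: 'xmrgp'
String 2: 'pgdfn'
Operation: alternate characters
Pairs: 'x'+'p', 'm'+'g', 'r'+'d', 'g'+'f', 'p'+'n'
Result: xpmgrdgfpn


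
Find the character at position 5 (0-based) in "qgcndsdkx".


Input string: 'qgcndsdkx'
Operation: get character at index 5
Index mapping: s[0]='q', s[1]='g', s[2]='c', s[3]='n', s[4]='d', s[5]='s'
Result: 's'


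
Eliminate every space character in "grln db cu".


Input string: 'grln db cu'
Operation: remove all spaces
Words: 'grln', 'db', 'cu'
Join without spaces: grlndbcu


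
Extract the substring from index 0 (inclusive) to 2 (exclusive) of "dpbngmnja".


Input string: 'dpbngmnja'
Operation: slice [0:2]
Extract characters: s[0]='d', s[1]='p'
Result: dp


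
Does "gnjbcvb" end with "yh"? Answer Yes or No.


Input string: 'gnjbcvb'
Suffix to check: 'yh'
Last 2 characters of input: 'vb'
Match: False
Result: No


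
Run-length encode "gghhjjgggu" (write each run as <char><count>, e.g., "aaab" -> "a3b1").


Input: 'gghhjjgggu'
Operation: identify consecutive runs
Runs: 'gg' -> g2, 'hh' -> h2, 'jj' -> j2, 'ggg' -> g3, 'u' -> u1
Encoded: g2h2j2g3u1


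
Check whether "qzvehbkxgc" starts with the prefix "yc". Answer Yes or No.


Input string: 'qzvehbkxgc'
Prefix to check: 'yc'
First 2 characters of input: 'qz'
Match: False
Result: No


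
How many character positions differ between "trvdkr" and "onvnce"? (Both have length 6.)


String 1: 'trvdkr'
String 2: 'onvnce'
Compare each position: pos 0: 't'!='o', pos 1: 'r'!='n', pos 2: 'v'=='v', pos 3: 'd'!='n', pos 4: 'k'!='c', pos 5: 'r'!='e'
Differing positions: 5
Hamming distance: 5


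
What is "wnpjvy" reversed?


Input string: 'wnpjvy'
Operation: reverse character order
Original order: 'w' -> 'n' -> 'p' -> 'j' -> 'v' -> 'y'
Reversed order: 'y' -> 'v' -> 'j' -> 'p' -> 'n' -> 'w'
Result: yvjpnw


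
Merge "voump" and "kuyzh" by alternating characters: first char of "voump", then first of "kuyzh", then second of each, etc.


String 1: 'voump'
String 2: 'kuyzh'
Operation: alternate characters
Pairs: 'v'+'k', 'o'+'u', 'u'+'y', 'm'+'z', 'p'+'h'
Result: vkouuymzph


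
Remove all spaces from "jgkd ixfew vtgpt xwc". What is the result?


Input string: 'jgkd ixfew vtgpt xwc'
Operation: remove all spaces
Words: 'jgkd', 'ixfew', 'vtgpt', 'xwc'
Join without spaces: jgkdixfewvtgptxwc


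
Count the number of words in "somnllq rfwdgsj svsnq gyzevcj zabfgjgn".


Input string: 'somnllq rfwdgsj svsnq gyzevcj zabfgjgn'
Operation: split by spaces
Words found: 'somnllq', 'rfwdgsj', 'svsnq', 'gyzevcj', 'zabfgjgn'
Word count: 5


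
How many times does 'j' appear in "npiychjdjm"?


Input string: 'npiychjdjm'
Target character: 'j'
Scan each position: s[6]='j', s[8]='j'
Matches found at indices: 6, 8
Total: 2


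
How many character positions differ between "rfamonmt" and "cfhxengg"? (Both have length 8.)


String 1: 'rfamonmt'
String 2: 'cfhxengg'
Compare each position: pos 0: 'r'!='c', pos 1: 'f'=='f', pos 2: 'a'!='h', pos 3: 'm'!='x', pos 4: 'o'!='e', pos 5: 'n'=='n', pos 6: 'm'!='g', pos 7: 't'!='g'
Differing positions: 6
Hamming distance: 6


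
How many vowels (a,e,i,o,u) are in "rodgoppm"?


Input string: 'rodgoppm'
Operation: count vowels (a, e, i, o, u)
Scan: s[0]='r', s[1]='o' (vowel), s[2]='d', s[3]='g', s[4]='o' (vowel), s[5]='p', s[6]='p', s[7]='m'
Vowels found: 2
Result: 2


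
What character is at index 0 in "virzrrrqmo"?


Input string: 'virzrrrqmo'
Operation: get character at index 0
Index mapping: s[0]='v'
Result: 'v'


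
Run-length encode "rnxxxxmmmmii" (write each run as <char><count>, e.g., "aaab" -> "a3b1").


Input: 'rnxxxxmmmmii'
Operation: identify consecutive runs
Runs: 'r' -> r1, 'n' -> n1, 'xxxx' -> x4, 'mmmm' -> m4, 'ii' -> i2
Encoded: r1n1x4m4i2


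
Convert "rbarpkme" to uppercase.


Input string: 'rbarpkme'
Operation: convert each letter to uppercase
Mapping: 'r'->'R', 'b'->'B', 'a'->'A', 'r'->'R', 'p'->'P', 'k'->'K', 'm'->'M', 'e'->'E'
Result: RBARPKME


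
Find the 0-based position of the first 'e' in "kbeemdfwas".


Input string: 'kbeemdfwas'
Target: 'e'
Scanning left to right: s[0]='k', s[1]='b', s[2]='e'
First match at index: 2


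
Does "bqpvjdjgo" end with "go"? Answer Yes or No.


Input string: 'bqpvjdjgo'
Suffix to check: 'go'
Last 2 characters of input: 'go'
Match: True
Result: Yes


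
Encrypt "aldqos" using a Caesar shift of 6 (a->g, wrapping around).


Input: 'aldqos', shift = 6
Operation: for each letter, (position + 6) mod 26
Mapping: 'a'(0+6=6)->'g', 'l'(11+6=17)->'r', 'd'(3+6=9)->'j', 'q'(16+6=22)->'w', 'o'(14+6=20)->'u', 's'(18+6=24)->'y'
Result: grjwuy


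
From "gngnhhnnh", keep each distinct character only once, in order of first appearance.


Input: 'gngnhhnnh'
Operation: keep first occurrence of each character
Scan: s[0]='g' new -> keep; s[1]='n' new -> keep; s[2]='g' seen -> skip; s[3]='n' seen -> skip; s[4]='h' new -> keep; s[5]='h' seen -> skip; s[6]='n' seen -> skip; s[7]='n' seen -> skip; s[8]='h' seen -> skip
Result: gnh


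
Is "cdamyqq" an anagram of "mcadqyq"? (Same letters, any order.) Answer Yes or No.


String 1: 'mcadqyq' -> sorted: 'acdmqqy'
String 2: 'cdamyqq' -> sorted: 'acdmqqy'
Compare sorted forms: 'acdmqqy' == 'acdmqqy'
Anagram: Yes


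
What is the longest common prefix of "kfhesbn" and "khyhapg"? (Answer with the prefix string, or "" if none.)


String 1: 'kfhesbn'
String 2: 'khyhapg'
Compare position by position:
pos 0: 'k' vs 'k' match
pos 1: 'f' vs 'h' differ -> stop
Longest common prefix: "k" (length 1)


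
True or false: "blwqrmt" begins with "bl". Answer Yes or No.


Input string: 'blwqrmt'
Prefix to check: 'bl'
First 2 characters of input: 'bl'
Match: True
Result: Yes


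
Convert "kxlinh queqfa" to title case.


Input string: 'kxlinh queqfa'
Operation: capitalize first letter of each word
Word transformations: 'kxlinh'->'Kxlinh', 'queqfa'->'Queqfa'
Result: Kxlinh Queqfa


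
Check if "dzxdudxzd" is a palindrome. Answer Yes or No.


Input string: 'dzxdudxzd'
Reversed: 'dzxdudxzd'
Compare pairs: s[0]='d' vs s[8]='d' (match), s[1]='z' vs s[7]='z' (match), s[2]='x' vs s[6]='x' (match), s[3]='d' vs s[5]='d' (match)
Palindrome: Yes


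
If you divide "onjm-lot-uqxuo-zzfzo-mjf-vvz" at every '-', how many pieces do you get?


Input string: 'onjm-lot-uqxuo-zzfzo-mjf-vvz'
Delimiter: '-'
Split result: 'onjm', 'lot', 'uqxuo', 'zzfzo', 'mjf', 'vvz'
Number of parts: 6
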